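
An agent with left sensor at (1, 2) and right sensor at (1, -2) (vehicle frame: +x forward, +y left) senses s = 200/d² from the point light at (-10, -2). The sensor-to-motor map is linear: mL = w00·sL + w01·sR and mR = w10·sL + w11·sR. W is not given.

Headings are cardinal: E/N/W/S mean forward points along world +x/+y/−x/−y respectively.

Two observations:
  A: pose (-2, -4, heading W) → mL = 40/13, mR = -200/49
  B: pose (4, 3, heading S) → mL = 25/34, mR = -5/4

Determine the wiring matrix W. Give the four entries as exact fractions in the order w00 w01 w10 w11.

1 0 0 -1

obs A: pose=(-2,-4,W) → sL=40/13, sR=200/49, mL=40/13, mR=-200/49
obs B: pose=(4,3,S) → sL=25/34, sR=5/4, mL=25/34, mR=-5/4
sensor matrix S = [[40/13, 200/49], [25/34, 5/4]]; det S = 9150/10829
solve [mL_A; mL_B] = S·[w00; w01] and [mR_A; mR_B] = S·[w10; w11]:
  w00 = 1, w01 = 0, w10 = 0, w11 = -1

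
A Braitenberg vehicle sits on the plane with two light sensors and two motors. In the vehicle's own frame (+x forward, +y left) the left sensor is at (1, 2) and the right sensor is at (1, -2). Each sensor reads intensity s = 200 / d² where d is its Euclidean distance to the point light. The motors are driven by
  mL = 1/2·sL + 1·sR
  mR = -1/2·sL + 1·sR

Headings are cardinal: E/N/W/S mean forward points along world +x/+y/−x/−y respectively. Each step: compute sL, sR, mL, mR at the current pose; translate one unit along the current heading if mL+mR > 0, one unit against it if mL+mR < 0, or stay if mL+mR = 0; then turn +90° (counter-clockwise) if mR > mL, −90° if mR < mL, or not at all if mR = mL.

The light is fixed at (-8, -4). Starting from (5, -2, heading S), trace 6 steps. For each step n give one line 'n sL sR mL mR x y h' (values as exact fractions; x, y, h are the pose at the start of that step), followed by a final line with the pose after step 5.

n=0: pose=(5,-2,S); sL=100/113, sR=100/61; mL=14350/6893, mR=8250/6893; mL+mR=200/61 → advance +1; mR−mL=-100/113 → turn -1·90°
n=1: pose=(5,-3,W); sL=40/29, sR=200/153; mL=8860/4437, mR=2740/4437; mL+mR=400/153 → advance +1; mR−mL=-40/29 → turn -1·90°
n=2: pose=(4,-3,N); sL=25/13, sR=1; mL=51/26, mR=1/26; mL+mR=2 → advance +1; mR−mL=-25/13 → turn -1·90°
n=3: pose=(4,-2,E); sL=40/37, sR=200/169; mL=10780/6253, mR=4020/6253; mL+mR=400/169 → advance +1; mR−mL=-40/37 → turn -1·90°
n=4: pose=(5,-2,S); sL=100/113, sR=100/61; mL=14350/6893, mR=8250/6893; mL+mR=200/61 → advance +1; mR−mL=-100/113 → turn -1·90°
n=5: pose=(5,-3,W); sL=40/29, sR=200/153; mL=8860/4437, mR=2740/4437; mL+mR=400/153 → advance +1; mR−mL=-40/29 → turn -1·90°

0 100/113 100/61 14350/6893 8250/6893 5 -2 S
1 40/29 200/153 8860/4437 2740/4437 5 -3 W
2 25/13 1 51/26 1/26 4 -3 N
3 40/37 200/169 10780/6253 4020/6253 4 -2 E
4 100/113 100/61 14350/6893 8250/6893 5 -2 S
5 40/29 200/153 8860/4437 2740/4437 5 -3 W
final 4 -3 N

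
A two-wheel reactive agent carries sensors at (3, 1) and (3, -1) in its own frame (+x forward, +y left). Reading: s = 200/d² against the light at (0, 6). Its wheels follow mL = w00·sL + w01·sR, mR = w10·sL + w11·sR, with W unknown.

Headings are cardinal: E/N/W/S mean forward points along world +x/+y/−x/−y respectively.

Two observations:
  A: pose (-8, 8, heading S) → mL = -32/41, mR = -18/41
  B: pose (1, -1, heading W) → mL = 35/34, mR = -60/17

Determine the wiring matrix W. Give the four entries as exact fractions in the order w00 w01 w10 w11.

obs A: pose=(-8,8,S) → sL=4, sR=100/41, mL=-32/41, mR=-18/41
obs B: pose=(1,-1,W) → sL=50/17, sR=5, mL=35/34, mR=-60/17
sensor matrix S = [[4, 100/41], [50/17, 5]]; det S = 8940/697
solve [mL_A; mL_B] = S·[w00; w01] and [mR_A; mR_B] = S·[w10; w11]:
  w00 = -1/2, w01 = 1/2, w10 = 1/2, w11 = -1

-1/2 1/2 1/2 -1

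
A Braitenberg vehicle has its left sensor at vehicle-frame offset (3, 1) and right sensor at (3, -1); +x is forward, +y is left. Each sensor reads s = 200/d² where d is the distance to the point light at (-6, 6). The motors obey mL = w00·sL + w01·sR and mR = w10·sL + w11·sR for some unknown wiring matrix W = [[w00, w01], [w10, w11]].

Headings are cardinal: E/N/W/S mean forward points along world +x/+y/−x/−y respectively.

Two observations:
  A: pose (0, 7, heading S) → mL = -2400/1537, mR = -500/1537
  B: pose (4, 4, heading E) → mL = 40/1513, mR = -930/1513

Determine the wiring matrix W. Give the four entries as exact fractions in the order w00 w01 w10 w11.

1/2 -1/2 -1 1/2

obs A: pose=(0,7,S) → sL=200/53, sR=200/29, mL=-2400/1537, mR=-500/1537
obs B: pose=(4,4,E) → sL=20/17, sR=100/89, mL=40/1513, mR=-930/1513
sensor matrix S = [[200/53, 200/29], [20/17, 100/89]]; det S = -9008000/2325481
solve [mL_A; mL_B] = S·[w00; w01] and [mR_A; mR_B] = S·[w10; w11]:
  w00 = 1/2, w01 = -1/2, w10 = -1, w11 = 1/2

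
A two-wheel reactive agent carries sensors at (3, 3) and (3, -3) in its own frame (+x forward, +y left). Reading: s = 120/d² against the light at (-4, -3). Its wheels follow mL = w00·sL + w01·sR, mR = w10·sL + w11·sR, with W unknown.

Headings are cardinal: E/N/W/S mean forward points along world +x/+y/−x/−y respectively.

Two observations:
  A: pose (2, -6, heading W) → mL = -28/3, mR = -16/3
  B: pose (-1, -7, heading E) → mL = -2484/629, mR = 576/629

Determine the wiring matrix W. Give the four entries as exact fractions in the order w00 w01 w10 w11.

obs A: pose=(2,-6,W) → sL=8/3, sR=40/3, mL=-28/3, mR=-16/3
obs B: pose=(-1,-7,E) → sL=120/37, sR=24/17, mL=-2484/629, mR=576/629
sensor matrix S = [[8/3, 40/3], [120/37, 24/17]]; det S = -24832/629
solve [mL_A; mL_B] = S·[w00; w01] and [mR_A; mR_B] = S·[w10; w11]:
  w00 = -1, w01 = -1/2, w10 = 1/2, w11 = -1/2

-1 -1/2 1/2 -1/2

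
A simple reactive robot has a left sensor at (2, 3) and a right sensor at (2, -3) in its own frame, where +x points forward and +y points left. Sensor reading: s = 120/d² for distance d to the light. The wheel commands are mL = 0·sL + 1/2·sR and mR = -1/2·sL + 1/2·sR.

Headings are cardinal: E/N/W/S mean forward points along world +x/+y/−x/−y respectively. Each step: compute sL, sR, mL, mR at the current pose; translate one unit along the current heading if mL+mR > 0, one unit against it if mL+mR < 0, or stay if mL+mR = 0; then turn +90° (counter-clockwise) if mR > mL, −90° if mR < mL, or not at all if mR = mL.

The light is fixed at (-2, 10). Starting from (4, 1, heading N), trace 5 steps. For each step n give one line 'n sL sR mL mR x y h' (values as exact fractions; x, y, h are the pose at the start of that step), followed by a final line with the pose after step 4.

0 60/29 12/13 6/13 -216/377 4 1 N
1 120/113 120/233 60/233 -7200/26329 4 0 E
2 15/26 30/37 15/37 225/1924 3 0 S
3 24/41 120/73 60/73 1584/2993 3 -1 W
4 60/41 12/13 6/13 -144/533 2 -1 N
final 2 0 E

n=0: pose=(4,1,N); sL=60/29, sR=12/13; mL=6/13, mR=-216/377; mL+mR=-42/377 → advance -1; mR−mL=-30/29 → turn -1·90°
n=1: pose=(4,0,E); sL=120/113, sR=120/233; mL=60/233, mR=-7200/26329; mL+mR=-420/26329 → advance -1; mR−mL=-60/113 → turn -1·90°
n=2: pose=(3,0,S); sL=15/26, sR=30/37; mL=15/37, mR=225/1924; mL+mR=1005/1924 → advance +1; mR−mL=-15/52 → turn -1·90°
n=3: pose=(3,-1,W); sL=24/41, sR=120/73; mL=60/73, mR=1584/2993; mL+mR=4044/2993 → advance +1; mR−mL=-12/41 → turn -1·90°
n=4: pose=(2,-1,N); sL=60/41, sR=12/13; mL=6/13, mR=-144/533; mL+mR=102/533 → advance +1; mR−mL=-30/41 → turn -1·90°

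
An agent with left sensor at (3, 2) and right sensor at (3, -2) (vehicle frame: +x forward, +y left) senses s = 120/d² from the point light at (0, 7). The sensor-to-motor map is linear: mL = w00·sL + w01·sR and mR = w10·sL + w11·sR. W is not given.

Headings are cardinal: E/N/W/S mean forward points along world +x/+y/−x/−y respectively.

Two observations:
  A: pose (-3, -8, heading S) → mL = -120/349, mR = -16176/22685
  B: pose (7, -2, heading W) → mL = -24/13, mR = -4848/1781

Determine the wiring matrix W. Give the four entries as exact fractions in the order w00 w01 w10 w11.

obs A: pose=(-3,-8,S) → sL=24/65, sR=120/349, mL=-120/349, mR=-16176/22685
obs B: pose=(7,-2,W) → sL=120/137, sR=24/13, mL=-24/13, mR=-4848/1781
sensor matrix S = [[24/65, 120/349], [120/137, 24/13]]; det S = 15372288/40401985
solve [mL_A; mL_B] = S·[w00; w01] and [mR_A; mR_B] = S·[w10; w11]:
  w00 = 0, w01 = -1, w10 = -1, w11 = -1

0 -1 -1 -1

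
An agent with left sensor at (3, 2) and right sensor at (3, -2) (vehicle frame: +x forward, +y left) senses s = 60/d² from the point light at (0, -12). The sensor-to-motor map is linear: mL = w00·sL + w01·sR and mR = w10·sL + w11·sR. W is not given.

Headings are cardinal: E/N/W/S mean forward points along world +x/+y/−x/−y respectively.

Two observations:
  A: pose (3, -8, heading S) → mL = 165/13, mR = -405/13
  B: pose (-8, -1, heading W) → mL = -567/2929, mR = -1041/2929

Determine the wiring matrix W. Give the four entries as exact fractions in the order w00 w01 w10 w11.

obs A: pose=(3,-8,S) → sL=30/13, sR=30, mL=165/13, mR=-405/13
obs B: pose=(-8,-1,W) → sL=30/101, sR=6/29, mL=-567/2929, mR=-1041/2929
sensor matrix S = [[30/13, 30], [30/101, 6/29]]; det S = -321120/38077
solve [mL_A; mL_B] = S·[w00; w01] and [mR_A; mR_B] = S·[w10; w11]:
  w00 = -1, w01 = 1/2, w10 = -1/2, w11 = -1

-1 1/2 -1/2 -1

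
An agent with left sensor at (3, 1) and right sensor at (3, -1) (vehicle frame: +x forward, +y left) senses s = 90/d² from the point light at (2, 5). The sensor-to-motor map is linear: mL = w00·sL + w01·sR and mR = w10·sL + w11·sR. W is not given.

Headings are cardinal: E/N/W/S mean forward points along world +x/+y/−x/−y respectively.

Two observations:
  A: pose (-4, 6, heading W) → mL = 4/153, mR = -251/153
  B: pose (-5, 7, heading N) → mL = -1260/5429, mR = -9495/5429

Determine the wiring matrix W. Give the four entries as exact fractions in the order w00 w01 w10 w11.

1/2 -1/2 -1 -1/2

obs A: pose=(-4,6,W) → sL=10/9, sR=18/17, mL=4/153, mR=-251/153
obs B: pose=(-5,7,N) → sL=90/89, sR=90/61, mL=-1260/5429, mR=-9495/5429
sensor matrix S = [[10/9, 18/17], [90/89, 90/61]]; det S = 52480/92293
solve [mL_A; mL_B] = S·[w00; w01] and [mR_A; mR_B] = S·[w10; w11]:
  w00 = 1/2, w01 = -1/2, w10 = -1, w11 = -1/2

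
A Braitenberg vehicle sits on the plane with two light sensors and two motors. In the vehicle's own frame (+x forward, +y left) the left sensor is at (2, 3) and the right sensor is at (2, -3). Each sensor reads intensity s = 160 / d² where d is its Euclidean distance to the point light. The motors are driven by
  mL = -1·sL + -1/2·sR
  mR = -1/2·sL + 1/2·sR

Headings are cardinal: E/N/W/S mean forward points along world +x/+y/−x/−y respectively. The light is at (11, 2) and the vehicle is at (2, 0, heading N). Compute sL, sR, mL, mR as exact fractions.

10/9 40/9 -10/3 5/3

left sensor world pos  = (-1, 2); dL² = 144
right sensor world pos = (5, 2); dR² = 36
sL = 160/144 = 10/9
sR = 160/36 = 40/9
mL = -1·sL + -1/2·sR = -10/3
mR = -1/2·sL + 1/2·sR = 5/3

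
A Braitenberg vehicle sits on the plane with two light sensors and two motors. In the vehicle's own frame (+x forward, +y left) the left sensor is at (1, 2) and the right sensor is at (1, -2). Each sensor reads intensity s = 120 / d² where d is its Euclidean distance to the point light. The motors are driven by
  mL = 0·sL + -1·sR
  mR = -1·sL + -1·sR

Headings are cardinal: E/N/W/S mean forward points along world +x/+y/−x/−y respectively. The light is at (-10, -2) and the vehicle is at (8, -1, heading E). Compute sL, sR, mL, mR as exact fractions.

left sensor world pos  = (9, 1); dL² = 370
right sensor world pos = (9, -3); dR² = 362
sL = 120/370 = 12/37
sR = 120/362 = 60/181
mL = 0·sL + -1·sR = -60/181
mR = -1·sL + -1·sR = -4392/6697

12/37 60/181 -60/181 -4392/6697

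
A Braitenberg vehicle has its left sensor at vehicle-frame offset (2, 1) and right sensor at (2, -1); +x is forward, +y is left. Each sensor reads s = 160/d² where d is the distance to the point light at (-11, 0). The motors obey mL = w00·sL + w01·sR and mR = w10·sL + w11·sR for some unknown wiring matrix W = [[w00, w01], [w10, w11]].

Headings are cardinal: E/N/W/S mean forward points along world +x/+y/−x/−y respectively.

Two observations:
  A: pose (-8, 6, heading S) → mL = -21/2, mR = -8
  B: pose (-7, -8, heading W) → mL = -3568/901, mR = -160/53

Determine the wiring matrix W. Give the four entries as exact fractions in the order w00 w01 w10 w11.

-1/2 -1 0 -1

obs A: pose=(-8,6,S) → sL=5, sR=8, mL=-21/2, mR=-8
obs B: pose=(-7,-8,W) → sL=32/17, sR=160/53, mL=-3568/901, mR=-160/53
sensor matrix S = [[5, 8], [32/17, 160/53]]; det S = 32/901
solve [mL_A; mL_B] = S·[w00; w01] and [mR_A; mR_B] = S·[w10; w11]:
  w00 = -1/2, w01 = -1, w10 = 0, w11 = -1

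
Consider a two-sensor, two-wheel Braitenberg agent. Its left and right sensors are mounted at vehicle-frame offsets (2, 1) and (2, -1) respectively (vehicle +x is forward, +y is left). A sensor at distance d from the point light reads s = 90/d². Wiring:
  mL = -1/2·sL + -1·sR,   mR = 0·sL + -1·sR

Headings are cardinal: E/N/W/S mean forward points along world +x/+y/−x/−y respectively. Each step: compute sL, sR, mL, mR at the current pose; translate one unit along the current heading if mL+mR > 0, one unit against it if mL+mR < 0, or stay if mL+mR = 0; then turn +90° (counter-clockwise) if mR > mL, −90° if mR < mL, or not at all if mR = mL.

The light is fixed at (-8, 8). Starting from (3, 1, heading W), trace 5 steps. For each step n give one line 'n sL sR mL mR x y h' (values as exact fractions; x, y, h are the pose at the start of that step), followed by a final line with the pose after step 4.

n=0: pose=(3,1,W); sL=18/29, sR=10/13; mL=-407/377, mR=-10/13; mL+mR=-697/377 → advance -1; mR−mL=9/29 → turn +1·90°
n=1: pose=(4,1,S); sL=9/25, sR=45/101; mL=-3159/5050, mR=-45/101; mL+mR=-5409/5050 → advance -1; mR−mL=9/50 → turn +1·90°
n=2: pose=(4,2,E); sL=90/221, sR=18/49; mL=-6183/10829, mR=-18/49; mL+mR=-10161/10829 → advance -1; mR−mL=45/221 → turn +1·90°
n=3: pose=(3,2,N); sL=45/58, sR=9/16; mL=-441/464, mR=-9/16; mL+mR=-351/232 → advance -1; mR−mL=45/116 → turn +1·90°
n=4: pose=(3,1,W); sL=18/29, sR=10/13; mL=-407/377, mR=-10/13; mL+mR=-697/377 → advance -1; mR−mL=9/29 → turn +1·90°

0 18/29 10/13 -407/377 -10/13 3 1 W
1 9/25 45/101 -3159/5050 -45/101 4 1 S
2 90/221 18/49 -6183/10829 -18/49 4 2 E
3 45/58 9/16 -441/464 -9/16 3 2 N
4 18/29 10/13 -407/377 -10/13 3 1 W
final 4 1 S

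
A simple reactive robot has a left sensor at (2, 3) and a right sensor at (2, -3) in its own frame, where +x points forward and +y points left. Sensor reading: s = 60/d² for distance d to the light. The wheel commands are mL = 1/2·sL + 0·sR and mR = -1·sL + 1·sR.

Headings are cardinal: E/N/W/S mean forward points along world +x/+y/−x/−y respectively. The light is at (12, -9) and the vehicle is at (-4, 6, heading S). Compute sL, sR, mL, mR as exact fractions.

left sensor world pos  = (-1, 4); dL² = 338
right sensor world pos = (-7, 4); dR² = 530
sL = 60/338 = 30/169
sR = 60/530 = 6/53
mL = 1/2·sL + 0·sR = 15/169
mR = -1·sL + 1·sR = -576/8957

30/169 6/53 15/169 -576/8957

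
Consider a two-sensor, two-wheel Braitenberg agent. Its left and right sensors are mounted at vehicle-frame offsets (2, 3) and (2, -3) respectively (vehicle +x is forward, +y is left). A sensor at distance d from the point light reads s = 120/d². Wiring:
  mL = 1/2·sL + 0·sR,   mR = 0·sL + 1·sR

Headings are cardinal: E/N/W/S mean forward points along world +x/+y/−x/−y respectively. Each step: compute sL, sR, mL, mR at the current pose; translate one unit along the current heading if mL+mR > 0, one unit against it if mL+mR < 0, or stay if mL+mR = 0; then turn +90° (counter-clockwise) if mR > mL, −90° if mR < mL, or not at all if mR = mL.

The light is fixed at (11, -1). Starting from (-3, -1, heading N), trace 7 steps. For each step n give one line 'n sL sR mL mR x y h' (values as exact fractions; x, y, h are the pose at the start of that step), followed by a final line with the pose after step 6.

0 120/293 24/25 60/293 24/25 -3 -1 N
1 6/13 15/34 3/13 15/34 -3 0 W
2 24/29 24/65 12/29 24/65 -4 0 S
3 60/149 60/149 30/149 60/149 -4 -1 W
4 120/173 24/73 60/173 24/73 -5 -1 S
5 6/17 15/41 3/17 15/41 -5 -2 W
6 24/41 120/409 12/41 120/409 -6 -2 S
final -6 -3 E

n=0: pose=(-3,-1,N); sL=120/293, sR=24/25; mL=60/293, mR=24/25; mL+mR=8532/7325 → advance +1; mR−mL=5532/7325 → turn +1·90°
n=1: pose=(-3,0,W); sL=6/13, sR=15/34; mL=3/13, mR=15/34; mL+mR=297/442 → advance +1; mR−mL=93/442 → turn +1·90°
n=2: pose=(-4,0,S); sL=24/29, sR=24/65; mL=12/29, mR=24/65; mL+mR=1476/1885 → advance +1; mR−mL=-84/1885 → turn -1·90°
n=3: pose=(-4,-1,W); sL=60/149, sR=60/149; mL=30/149, mR=60/149; mL+mR=90/149 → advance +1; mR−mL=30/149 → turn +1·90°
n=4: pose=(-5,-1,S); sL=120/173, sR=24/73; mL=60/173, mR=24/73; mL+mR=8532/12629 → advance +1; mR−mL=-228/12629 → turn -1·90°
n=5: pose=(-5,-2,W); sL=6/17, sR=15/41; mL=3/17, mR=15/41; mL+mR=378/697 → advance +1; mR−mL=132/697 → turn +1·90°
n=6: pose=(-6,-2,S); sL=24/41, sR=120/409; mL=12/41, mR=120/409; mL+mR=9828/16769 → advance +1; mR−mL=12/16769 → turn +1·90°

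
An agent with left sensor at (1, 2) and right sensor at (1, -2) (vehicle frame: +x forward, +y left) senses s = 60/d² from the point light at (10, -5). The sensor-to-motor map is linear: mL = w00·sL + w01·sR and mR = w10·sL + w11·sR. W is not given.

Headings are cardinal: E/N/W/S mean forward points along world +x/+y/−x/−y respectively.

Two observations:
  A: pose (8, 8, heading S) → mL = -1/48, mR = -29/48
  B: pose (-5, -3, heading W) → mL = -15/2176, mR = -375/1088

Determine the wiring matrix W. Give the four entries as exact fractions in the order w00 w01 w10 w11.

obs A: pose=(8,8,S) → sL=5/12, sR=3/8, mL=-1/48, mR=-29/48
obs B: pose=(-5,-3,W) → sL=15/64, sR=15/68, mL=-15/2176, mR=-375/1088
sensor matrix S = [[5/12, 3/8], [15/64, 15/68]]; det S = 35/8704
solve [mL_A; mL_B] = S·[w00; w01] and [mR_A; mR_B] = S·[w10; w11]:
  w00 = -1/2, w01 = 1/2, w10 = -1, w11 = -1/2

-1/2 1/2 -1 -1/2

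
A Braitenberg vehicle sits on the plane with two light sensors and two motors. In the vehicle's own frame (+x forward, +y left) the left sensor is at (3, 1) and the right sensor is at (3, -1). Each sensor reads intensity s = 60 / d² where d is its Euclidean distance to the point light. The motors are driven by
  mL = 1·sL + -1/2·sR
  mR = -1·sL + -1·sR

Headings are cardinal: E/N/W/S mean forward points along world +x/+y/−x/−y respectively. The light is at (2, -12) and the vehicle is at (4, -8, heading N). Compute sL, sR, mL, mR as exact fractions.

left sensor world pos  = (3, -5); dL² = 50
right sensor world pos = (5, -5); dR² = 58
sL = 60/50 = 6/5
sR = 60/58 = 30/29
mL = 1·sL + -1/2·sR = 99/145
mR = -1·sL + -1·sR = -324/145

6/5 30/29 99/145 -324/145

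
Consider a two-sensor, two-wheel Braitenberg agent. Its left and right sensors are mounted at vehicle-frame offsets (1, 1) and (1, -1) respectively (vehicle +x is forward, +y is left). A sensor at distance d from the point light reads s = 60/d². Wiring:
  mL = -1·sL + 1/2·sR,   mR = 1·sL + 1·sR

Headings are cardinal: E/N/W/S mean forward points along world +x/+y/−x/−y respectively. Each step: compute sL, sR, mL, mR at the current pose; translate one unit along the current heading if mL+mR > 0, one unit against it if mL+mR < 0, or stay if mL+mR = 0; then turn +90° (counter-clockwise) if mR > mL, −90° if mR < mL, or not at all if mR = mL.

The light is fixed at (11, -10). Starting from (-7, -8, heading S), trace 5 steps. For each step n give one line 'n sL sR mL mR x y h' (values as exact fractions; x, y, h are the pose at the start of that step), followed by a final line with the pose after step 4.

0 6/29 30/181 -651/5249 1956/5249 -7 -8 S
1 60/293 60/289 -8550/84677 34920/84677 -7 -9 E
2 15/82 3/13 -36/533 441/1066 -6 -9 N
3 12/65 20/111 -682/7215 2632/7215 -6 -8 W
4 6/29 30/181 -651/5249 1956/5249 -7 -8 S
final -7 -9 E

n=0: pose=(-7,-8,S); sL=6/29, sR=30/181; mL=-651/5249, mR=1956/5249; mL+mR=45/181 → advance +1; mR−mL=2607/5249 → turn +1·90°
n=1: pose=(-7,-9,E); sL=60/293, sR=60/289; mL=-8550/84677, mR=34920/84677; mL+mR=90/289 → advance +1; mR−mL=43470/84677 → turn +1·90°
n=2: pose=(-6,-9,N); sL=15/82, sR=3/13; mL=-36/533, mR=441/1066; mL+mR=9/26 → advance +1; mR−mL=513/1066 → turn +1·90°
n=3: pose=(-6,-8,W); sL=12/65, sR=20/111; mL=-682/7215, mR=2632/7215; mL+mR=10/37 → advance +1; mR−mL=3314/7215 → turn +1·90°
n=4: pose=(-7,-8,S); sL=6/29, sR=30/181; mL=-651/5249, mR=1956/5249; mL+mR=45/181 → advance +1; mR−mL=2607/5249 → turn +1·90°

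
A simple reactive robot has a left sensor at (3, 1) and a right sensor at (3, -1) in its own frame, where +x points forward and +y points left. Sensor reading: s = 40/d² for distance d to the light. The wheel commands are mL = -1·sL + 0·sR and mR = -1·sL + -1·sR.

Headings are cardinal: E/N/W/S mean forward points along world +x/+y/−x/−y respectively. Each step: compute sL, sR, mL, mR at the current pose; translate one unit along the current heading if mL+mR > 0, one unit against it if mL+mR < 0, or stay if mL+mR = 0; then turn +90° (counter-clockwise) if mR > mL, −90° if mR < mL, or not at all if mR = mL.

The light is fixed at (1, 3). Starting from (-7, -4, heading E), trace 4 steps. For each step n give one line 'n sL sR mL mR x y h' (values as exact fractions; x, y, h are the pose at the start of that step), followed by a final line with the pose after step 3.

0 40/61 40/89 -40/61 -6000/5429 -7 -4 E
1 10/41 1/5 -10/41 -91/205 -8 -4 S
2 40/193 40/169 -40/193 -14480/32617 -8 -3 W
3 4/9 20/29 -4/9 -296/261 -7 -3 N
final -7 -4 E

n=0: pose=(-7,-4,E); sL=40/61, sR=40/89; mL=-40/61, mR=-6000/5429; mL+mR=-9560/5429 → advance -1; mR−mL=-40/89 → turn -1·90°
n=1: pose=(-8,-4,S); sL=10/41, sR=1/5; mL=-10/41, mR=-91/205; mL+mR=-141/205 → advance -1; mR−mL=-1/5 → turn -1·90°
n=2: pose=(-8,-3,W); sL=40/193, sR=40/169; mL=-40/193, mR=-14480/32617; mL+mR=-21240/32617 → advance -1; mR−mL=-40/169 → turn -1·90°
n=3: pose=(-7,-3,N); sL=4/9, sR=20/29; mL=-4/9, mR=-296/261; mL+mR=-412/261 → advance -1; mR−mL=-20/29 → turn -1·90°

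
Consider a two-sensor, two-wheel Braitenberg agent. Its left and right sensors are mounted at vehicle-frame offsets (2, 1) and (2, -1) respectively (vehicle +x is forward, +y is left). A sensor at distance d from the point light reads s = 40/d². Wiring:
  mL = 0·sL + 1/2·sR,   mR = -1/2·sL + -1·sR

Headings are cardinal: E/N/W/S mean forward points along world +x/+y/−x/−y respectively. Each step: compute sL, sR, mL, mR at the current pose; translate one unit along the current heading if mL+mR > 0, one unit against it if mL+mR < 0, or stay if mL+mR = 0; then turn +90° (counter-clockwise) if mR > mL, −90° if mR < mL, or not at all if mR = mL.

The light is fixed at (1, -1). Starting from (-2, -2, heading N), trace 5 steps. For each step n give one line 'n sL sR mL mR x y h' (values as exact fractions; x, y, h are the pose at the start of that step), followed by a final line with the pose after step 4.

n=0: pose=(-2,-2,N); sL=40/17, sR=8; mL=4, mR=-156/17; mL+mR=-88/17 → advance -1; mR−mL=-224/17 → turn -1·90°
n=1: pose=(-2,-3,E); sL=20, sR=4; mL=2, mR=-14; mL+mR=-12 → advance -1; mR−mL=-16 → turn -1·90°
n=2: pose=(-3,-3,S); sL=8/5, sR=40/41; mL=20/41, mR=-364/205; mL+mR=-264/205 → advance -1; mR−mL=-464/205 → turn -1·90°
n=3: pose=(-3,-2,W); sL=1, sR=10/9; mL=5/9, mR=-29/18; mL+mR=-19/18 → advance -1; mR−mL=-13/6 → turn -1·90°
n=4: pose=(-2,-2,N); sL=40/17, sR=8; mL=4, mR=-156/17; mL+mR=-88/17 → advance -1; mR−mL=-224/17 → turn -1·90°

0 40/17 8 4 -156/17 -2 -2 N
1 20 4 2 -14 -2 -3 E
2 8/5 40/41 20/41 -364/205 -3 -3 S
3 1 10/9 5/9 -29/18 -3 -2 W
4 40/17 8 4 -156/17 -2 -2 N
final -2 -3 E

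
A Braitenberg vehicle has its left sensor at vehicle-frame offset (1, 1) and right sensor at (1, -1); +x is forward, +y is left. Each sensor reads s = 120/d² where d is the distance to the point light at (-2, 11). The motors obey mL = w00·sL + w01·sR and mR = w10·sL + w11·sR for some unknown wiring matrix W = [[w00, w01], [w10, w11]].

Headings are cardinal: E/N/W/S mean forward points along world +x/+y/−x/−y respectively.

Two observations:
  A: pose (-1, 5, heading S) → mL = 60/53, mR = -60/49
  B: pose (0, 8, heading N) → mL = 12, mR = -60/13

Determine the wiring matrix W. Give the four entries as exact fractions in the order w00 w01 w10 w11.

1/2 0 0 -1/2

obs A: pose=(-1,5,S) → sL=120/53, sR=120/49, mL=60/53, mR=-60/49
obs B: pose=(0,8,N) → sL=24, sR=120/13, mL=12, mR=-60/13
sensor matrix S = [[120/53, 120/49], [24, 120/13]]; det S = -1278720/33761
solve [mL_A; mL_B] = S·[w00; w01] and [mR_A; mR_B] = S·[w10; w11]:
  w00 = 1/2, w01 = 0, w10 = 0, w11 = -1/2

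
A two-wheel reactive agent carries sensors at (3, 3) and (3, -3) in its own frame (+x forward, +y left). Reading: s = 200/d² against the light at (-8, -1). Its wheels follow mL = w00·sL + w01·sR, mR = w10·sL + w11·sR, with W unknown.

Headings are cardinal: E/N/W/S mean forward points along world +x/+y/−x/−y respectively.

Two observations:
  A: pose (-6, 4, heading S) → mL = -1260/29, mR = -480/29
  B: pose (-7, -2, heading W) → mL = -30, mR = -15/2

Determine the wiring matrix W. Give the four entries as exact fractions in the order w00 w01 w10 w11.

-1/2 -1 1/2 -1/2

obs A: pose=(-6,4,S) → sL=200/29, sR=40, mL=-1260/29, mR=-480/29
obs B: pose=(-7,-2,W) → sL=10, sR=25, mL=-30, mR=-15/2
sensor matrix S = [[200/29, 40], [10, 25]]; det S = -6600/29
solve [mL_A; mL_B] = S·[w00; w01] and [mR_A; mR_B] = S·[w10; w11]:
  w00 = -1/2, w01 = -1, w10 = 1/2, w11 = -1/2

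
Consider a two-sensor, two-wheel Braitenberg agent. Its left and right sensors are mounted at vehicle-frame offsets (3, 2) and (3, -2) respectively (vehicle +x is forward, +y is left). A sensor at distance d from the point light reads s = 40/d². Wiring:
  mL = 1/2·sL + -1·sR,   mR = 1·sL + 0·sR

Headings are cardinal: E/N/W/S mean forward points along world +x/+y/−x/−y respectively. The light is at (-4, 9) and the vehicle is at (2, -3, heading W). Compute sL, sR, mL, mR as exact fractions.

8/41 40/109 -1204/4469 8/41

left sensor world pos  = (-1, -5); dL² = 205
right sensor world pos = (-1, -1); dR² = 109
sL = 40/205 = 8/41
sR = 40/109 = 40/109
mL = 1/2·sL + -1·sR = -1204/4469
mR = 1·sL + 0·sR = 8/41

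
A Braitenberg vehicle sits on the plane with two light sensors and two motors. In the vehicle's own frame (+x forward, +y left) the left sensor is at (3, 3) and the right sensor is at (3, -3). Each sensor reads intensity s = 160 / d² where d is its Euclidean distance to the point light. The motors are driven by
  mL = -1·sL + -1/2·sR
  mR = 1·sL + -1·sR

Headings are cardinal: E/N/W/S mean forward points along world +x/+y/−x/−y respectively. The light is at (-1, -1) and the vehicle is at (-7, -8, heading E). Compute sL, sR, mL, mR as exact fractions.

32/5 160/109 -3888/545 2688/545

left sensor world pos  = (-4, -5); dL² = 25
right sensor world pos = (-4, -11); dR² = 109
sL = 160/25 = 32/5
sR = 160/109 = 160/109
mL = -1·sL + -1/2·sR = -3888/545
mR = 1·sL + -1·sR = 2688/545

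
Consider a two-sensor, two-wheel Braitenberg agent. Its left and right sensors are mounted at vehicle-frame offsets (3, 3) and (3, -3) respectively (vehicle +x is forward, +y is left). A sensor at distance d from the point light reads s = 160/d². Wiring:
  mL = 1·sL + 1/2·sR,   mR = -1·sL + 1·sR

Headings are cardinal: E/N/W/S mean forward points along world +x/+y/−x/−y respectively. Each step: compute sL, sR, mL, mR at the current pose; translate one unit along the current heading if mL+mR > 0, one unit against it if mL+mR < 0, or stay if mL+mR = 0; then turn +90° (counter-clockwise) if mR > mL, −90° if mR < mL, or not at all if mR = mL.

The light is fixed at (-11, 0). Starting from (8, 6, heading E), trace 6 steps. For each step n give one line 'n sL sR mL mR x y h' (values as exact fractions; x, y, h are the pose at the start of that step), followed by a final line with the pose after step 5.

n=0: pose=(8,6,E); sL=32/113, sR=160/493; mL=24816/55709, mR=2304/55709; mL+mR=240/493 → advance +1; mR−mL=-22512/55709 → turn -1·90°
n=1: pose=(9,6,S); sL=80/269, sR=80/149; mL=22680/40081, mR=9600/40081; mL+mR=120/149 → advance +1; mR−mL=-13080/40081 → turn -1·90°
n=2: pose=(9,5,W); sL=160/293, sR=160/353; mL=79920/103429, mR=-9600/103429; mL+mR=240/353 → advance +1; mR−mL=-89520/103429 → turn -1·90°
n=3: pose=(8,5,N); sL=1/2, sR=40/137; mL=177/274, mR=-57/274; mL+mR=60/137 → advance +1; mR−mL=-117/137 → turn -1·90°
n=4: pose=(8,6,E); sL=32/113, sR=160/493; mL=24816/55709, mR=2304/55709; mL+mR=240/493 → advance +1; mR−mL=-22512/55709 → turn -1·90°
n=5: pose=(9,6,S); sL=80/269, sR=80/149; mL=22680/40081, mR=9600/40081; mL+mR=120/149 → advance +1; mR−mL=-13080/40081 → turn -1·90°

0 32/113 160/493 24816/55709 2304/55709 8 6 E
1 80/269 80/149 22680/40081 9600/40081 9 6 S
2 160/293 160/353 79920/103429 -9600/103429 9 5 W
3 1/2 40/137 177/274 -57/274 8 5 N
4 32/113 160/493 24816/55709 2304/55709 8 6 E
5 80/269 80/149 22680/40081 9600/40081 9 6 S
final 9 5 W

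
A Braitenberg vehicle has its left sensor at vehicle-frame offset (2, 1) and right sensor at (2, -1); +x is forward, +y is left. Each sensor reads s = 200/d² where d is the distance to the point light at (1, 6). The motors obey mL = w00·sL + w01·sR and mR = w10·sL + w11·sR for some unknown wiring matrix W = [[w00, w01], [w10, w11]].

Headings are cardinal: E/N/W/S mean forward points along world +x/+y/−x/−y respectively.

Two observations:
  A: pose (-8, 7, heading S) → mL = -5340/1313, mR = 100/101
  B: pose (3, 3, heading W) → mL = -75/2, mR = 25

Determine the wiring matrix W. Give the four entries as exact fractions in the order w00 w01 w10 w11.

obs A: pose=(-8,7,S) → sL=40/13, sR=200/101, mL=-5340/1313, mR=100/101
obs B: pose=(3,3,W) → sL=25/2, sR=50, mL=-75/2, mR=25
sensor matrix S = [[40/13, 200/101], [25/2, 50]]; det S = 169500/1313
solve [mL_A; mL_B] = S·[w00; w01] and [mR_A; mR_B] = S·[w10; w11]:
  w00 = -1, w01 = -1/2, w10 = 0, w11 = 1/2

-1 -1/2 0 1/2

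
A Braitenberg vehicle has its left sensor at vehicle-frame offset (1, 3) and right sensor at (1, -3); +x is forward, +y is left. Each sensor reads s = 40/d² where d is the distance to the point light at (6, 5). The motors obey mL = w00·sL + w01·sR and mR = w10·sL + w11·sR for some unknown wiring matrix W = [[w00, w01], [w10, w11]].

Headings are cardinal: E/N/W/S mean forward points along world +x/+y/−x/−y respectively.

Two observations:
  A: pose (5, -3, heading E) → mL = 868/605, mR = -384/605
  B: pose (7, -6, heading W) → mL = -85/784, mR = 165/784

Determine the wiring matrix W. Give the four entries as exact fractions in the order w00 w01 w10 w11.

1 -1/2 -1/2 1/2

obs A: pose=(5,-3,E) → sL=8/5, sR=40/121, mL=868/605, mR=-384/605
obs B: pose=(7,-6,W) → sL=10/49, sR=5/8, mL=-85/784, mR=165/784
sensor matrix S = [[8/5, 40/121], [10/49, 5/8]]; det S = 5529/5929
solve [mL_A; mL_B] = S·[w00; w01] and [mR_A; mR_B] = S·[w10; w11]:
  w00 = 1, w01 = -1/2, w10 = -1/2, w11 = 1/2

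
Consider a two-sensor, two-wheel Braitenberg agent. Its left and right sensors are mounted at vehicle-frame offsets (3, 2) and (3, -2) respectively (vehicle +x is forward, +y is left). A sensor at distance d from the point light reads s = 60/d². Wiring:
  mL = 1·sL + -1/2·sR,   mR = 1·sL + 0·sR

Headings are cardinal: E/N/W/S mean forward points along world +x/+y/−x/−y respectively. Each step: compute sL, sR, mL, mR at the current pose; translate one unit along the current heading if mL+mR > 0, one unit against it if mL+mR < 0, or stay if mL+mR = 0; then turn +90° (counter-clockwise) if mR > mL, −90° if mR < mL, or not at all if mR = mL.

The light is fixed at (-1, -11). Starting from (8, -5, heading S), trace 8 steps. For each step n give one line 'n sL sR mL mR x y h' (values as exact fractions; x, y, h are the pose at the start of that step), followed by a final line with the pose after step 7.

n=0: pose=(8,-5,S); sL=6/13, sR=30/29; mL=-21/377, mR=6/13; mL+mR=153/377 → advance +1; mR−mL=15/29 → turn +1·90°
n=1: pose=(8,-6,E); sL=60/193, sR=20/51; mL=1130/9843, mR=60/193; mL+mR=4190/9843 → advance +1; mR−mL=10/51 → turn +1·90°
n=2: pose=(9,-6,N); sL=15/32, sR=15/52; mL=135/416, mR=15/32; mL+mR=165/208 → advance +1; mR−mL=15/104 → turn +1·90°
n=3: pose=(9,-5,W); sL=12/13, sR=60/113; mL=966/1469, mR=12/13; mL+mR=2322/1469 → advance +1; mR−mL=30/113 → turn +1·90°
n=4: pose=(8,-5,S); sL=6/13, sR=30/29; mL=-21/377, mR=6/13; mL+mR=153/377 → advance +1; mR−mL=15/29 → turn +1·90°
n=5: pose=(8,-6,E); sL=60/193, sR=20/51; mL=1130/9843, mR=60/193; mL+mR=4190/9843 → advance +1; mR−mL=10/51 → turn +1·90°
n=6: pose=(9,-6,N); sL=15/32, sR=15/52; mL=135/416, mR=15/32; mL+mR=165/208 → advance +1; mR−mL=15/104 → turn +1·90°
n=7: pose=(9,-5,W); sL=12/13, sR=60/113; mL=966/1469, mR=12/13; mL+mR=2322/1469 → advance +1; mR−mL=30/113 → turn +1·90°

0 6/13 30/29 -21/377 6/13 8 -5 S
1 60/193 20/51 1130/9843 60/193 8 -6 E
2 15/32 15/52 135/416 15/32 9 -6 N
3 12/13 60/113 966/1469 12/13 9 -5 W
4 6/13 30/29 -21/377 6/13 8 -5 S
5 60/193 20/51 1130/9843 60/193 8 -6 E
6 15/32 15/52 135/416 15/32 9 -6 N
7 12/13 60/113 966/1469 12/13 9 -5 W
final 8 -5 S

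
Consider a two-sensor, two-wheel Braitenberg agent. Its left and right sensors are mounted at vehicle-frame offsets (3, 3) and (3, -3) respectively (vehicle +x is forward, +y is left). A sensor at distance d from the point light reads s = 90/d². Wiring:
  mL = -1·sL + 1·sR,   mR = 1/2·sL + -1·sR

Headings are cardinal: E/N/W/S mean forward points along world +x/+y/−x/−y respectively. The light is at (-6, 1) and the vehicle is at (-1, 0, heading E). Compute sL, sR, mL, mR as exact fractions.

left sensor world pos  = (2, 3); dL² = 68
right sensor world pos = (2, -3); dR² = 80
sL = 90/68 = 45/34
sR = 90/80 = 9/8
mL = -1·sL + 1·sR = -27/136
mR = 1/2·sL + -1·sR = -63/136

45/34 9/8 -27/136 -63/136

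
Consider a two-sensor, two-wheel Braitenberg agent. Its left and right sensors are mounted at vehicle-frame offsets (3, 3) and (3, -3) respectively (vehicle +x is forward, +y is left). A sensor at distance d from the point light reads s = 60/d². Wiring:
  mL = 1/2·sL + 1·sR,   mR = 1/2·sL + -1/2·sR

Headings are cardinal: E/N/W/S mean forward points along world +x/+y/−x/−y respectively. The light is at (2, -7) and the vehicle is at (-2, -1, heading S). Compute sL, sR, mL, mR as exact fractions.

left sensor world pos  = (1, -4); dL² = 10
right sensor world pos = (-5, -4); dR² = 58
sL = 60/10 = 6
sR = 60/58 = 30/29
mL = 1/2·sL + 1·sR = 117/29
mR = 1/2·sL + -1/2·sR = 72/29

6 30/29 117/29 72/29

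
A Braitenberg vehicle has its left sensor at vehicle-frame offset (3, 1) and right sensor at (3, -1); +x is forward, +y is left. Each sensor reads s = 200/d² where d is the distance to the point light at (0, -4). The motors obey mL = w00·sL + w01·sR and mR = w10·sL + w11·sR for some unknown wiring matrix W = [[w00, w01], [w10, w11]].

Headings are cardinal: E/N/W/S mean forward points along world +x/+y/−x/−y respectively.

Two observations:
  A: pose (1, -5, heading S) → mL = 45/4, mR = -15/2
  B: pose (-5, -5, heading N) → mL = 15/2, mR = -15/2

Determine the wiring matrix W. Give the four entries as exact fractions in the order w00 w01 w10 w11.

obs A: pose=(1,-5,S) → sL=10, sR=25/2, mL=45/4, mR=-15/2
obs B: pose=(-5,-5,N) → sL=5, sR=10, mL=15/2, mR=-15/2
sensor matrix S = [[10, 25/2], [5, 10]]; det S = 75/2
solve [mL_A; mL_B] = S·[w00; w01] and [mR_A; mR_B] = S·[w10; w11]:
  w00 = 1/2, w01 = 1/2, w10 = 1/2, w11 = -1

1/2 1/2 1/2 -1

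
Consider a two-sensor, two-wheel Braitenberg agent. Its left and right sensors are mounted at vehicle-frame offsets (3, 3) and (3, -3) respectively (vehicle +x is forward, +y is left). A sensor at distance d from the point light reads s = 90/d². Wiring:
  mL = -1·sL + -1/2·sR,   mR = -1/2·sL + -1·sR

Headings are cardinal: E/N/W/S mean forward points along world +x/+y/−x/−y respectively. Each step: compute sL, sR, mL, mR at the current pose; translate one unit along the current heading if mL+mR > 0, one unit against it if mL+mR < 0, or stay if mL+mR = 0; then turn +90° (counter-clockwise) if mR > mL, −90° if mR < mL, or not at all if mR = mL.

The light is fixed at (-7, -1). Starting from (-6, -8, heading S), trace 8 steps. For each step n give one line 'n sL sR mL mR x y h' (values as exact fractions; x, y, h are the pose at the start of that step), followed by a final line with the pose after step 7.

n=0: pose=(-6,-8,S); sL=45/58, sR=45/52; mL=-3645/3016, mR=-945/754; mL+mR=-7425/3016 → advance -1; mR−mL=-135/3016 → turn -1·90°
n=1: pose=(-6,-7,W); sL=18/17, sR=90/13; mL=-999/221, mR=-1647/221; mL+mR=-2646/221 → advance -1; mR−mL=-648/221 → turn -1·90°
n=2: pose=(-5,-7,N); sL=9, sR=45/17; mL=-351/34, mR=-243/34; mL+mR=-297/17 → advance -1; mR−mL=54/17 → turn +1·90°
n=3: pose=(-5,-8,W); sL=90/101, sR=90/17; mL=-6075/1717, mR=-9855/1717; mL+mR=-15930/1717 → advance -1; mR−mL=-3780/1717 → turn -1·90°
n=4: pose=(-4,-8,N); sL=45/8, sR=45/26; mL=-675/104, mR=-945/208; mL+mR=-2295/208 → advance -1; mR−mL=405/208 → turn +1·90°
n=5: pose=(-4,-9,W); sL=90/121, sR=18/5; mL=-1539/605, mR=-2403/605; mL+mR=-3942/605 → advance -1; mR−mL=-864/605 → turn -1·90°
n=6: pose=(-3,-9,N); sL=45/13, sR=45/37; mL=-3915/962, mR=-2835/962; mL+mR=-3375/481 → advance -1; mR−mL=540/481 → turn +1·90°
n=7: pose=(-3,-10,W); sL=18/29, sR=90/37; mL=-1971/1073, mR=-2943/1073; mL+mR=-4914/1073 → advance -1; mR−mL=-972/1073 → turn -1·90°

0 45/58 45/52 -3645/3016 -945/754 -6 -8 S
1 18/17 90/13 -999/221 -1647/221 -6 -7 W
2 9 45/17 -351/34 -243/34 -5 -7 N
3 90/101 90/17 -6075/1717 -9855/1717 -5 -8 W
4 45/8 45/26 -675/104 -945/208 -4 -8 N
5 90/121 18/5 -1539/605 -2403/605 -4 -9 W
6 45/13 45/37 -3915/962 -2835/962 -3 -9 N
7 18/29 90/37 -1971/1073 -2943/1073 -3 -10 W
final -2 -10 N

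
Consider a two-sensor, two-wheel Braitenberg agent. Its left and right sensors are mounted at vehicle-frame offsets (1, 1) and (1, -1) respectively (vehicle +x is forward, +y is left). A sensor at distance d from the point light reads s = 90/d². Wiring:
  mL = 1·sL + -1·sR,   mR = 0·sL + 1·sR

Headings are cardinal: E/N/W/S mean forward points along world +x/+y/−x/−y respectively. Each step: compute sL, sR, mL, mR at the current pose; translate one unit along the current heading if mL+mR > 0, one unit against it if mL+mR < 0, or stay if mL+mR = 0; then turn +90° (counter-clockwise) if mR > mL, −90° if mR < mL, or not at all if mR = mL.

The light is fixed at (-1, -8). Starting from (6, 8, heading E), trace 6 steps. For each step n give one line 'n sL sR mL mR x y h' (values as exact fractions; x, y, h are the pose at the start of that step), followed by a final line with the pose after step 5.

n=0: pose=(6,8,E); sL=90/353, sR=90/289; mL=-5760/102017, mR=90/289; mL+mR=90/353 → advance +1; mR−mL=37530/102017 → turn +1·90°
n=1: pose=(7,8,N); sL=45/169, sR=9/37; mL=144/6253, mR=9/37; mL+mR=45/169 → advance +1; mR−mL=1377/6253 → turn +1·90°
n=2: pose=(7,9,W); sL=18/61, sR=90/373; mL=1224/22753, mR=90/373; mL+mR=18/61 → advance +1; mR−mL=4266/22753 → turn +1·90°
n=3: pose=(6,9,S); sL=9/32, sR=45/146; mL=-63/2336, mR=45/146; mL+mR=9/32 → advance +1; mR−mL=783/2336 → turn +1·90°
n=4: pose=(6,8,E); sL=90/353, sR=90/289; mL=-5760/102017, mR=90/289; mL+mR=90/353 → advance +1; mR−mL=37530/102017 → turn +1·90°
n=5: pose=(7,8,N); sL=45/169, sR=9/37; mL=144/6253, mR=9/37; mL+mR=45/169 → advance +1; mR−mL=1377/6253 → turn +1·90°

0 90/353 90/289 -5760/102017 90/289 6 8 E
1 45/169 9/37 144/6253 9/37 7 8 N
2 18/61 90/373 1224/22753 90/373 7 9 W
3 9/32 45/146 -63/2336 45/146 6 9 S
4 90/353 90/289 -5760/102017 90/289 6 8 E
5 45/169 9/37 144/6253 9/37 7 8 N
final 7 9 W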